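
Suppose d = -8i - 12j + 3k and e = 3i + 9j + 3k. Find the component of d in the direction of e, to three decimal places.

-12.362

d · e = (-8)·3 + (-12)·9 + 3·3 = -24 - 108 + 9 = -123
|e| = √(9 + 81 + 9) = √99 ≈ 9.9499
comp_e d = -123 / √99 ≈ -12.362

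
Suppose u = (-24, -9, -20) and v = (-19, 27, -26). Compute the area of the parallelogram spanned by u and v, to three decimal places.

i: (-9)·(-26) - (-20)·27 = 234 - (-540) = 774
j: (-20)·(-19) - (-24)·(-26) = 380 - 624 = -244
k: (-24)·27 - (-9)·(-19) = -648 - 171 = -819
u × v = (774, -244, -819)
|u × v| = √(774² + (-244)² + (-819)²) = √1329373 ≈ 1152.9844

1152.984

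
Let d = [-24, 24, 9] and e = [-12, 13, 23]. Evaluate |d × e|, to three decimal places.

622.043

i: 24·23 - 9·13 = 552 - 117 = 435
j: 9·(-12) - (-24)·23 = -108 - (-552) = 444
k: (-24)·13 - 24·(-12) = -312 - (-288) = -24
d × e = (435, 444, -24)
|d × e| = √(435² + 444² + (-24)²) = √386937 ≈ 622.0426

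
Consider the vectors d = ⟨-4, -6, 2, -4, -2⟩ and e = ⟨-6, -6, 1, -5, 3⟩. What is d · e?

76

d · e = (-4)·(-6) + (-6)·(-6) + 2·1 + (-4)·(-5) + (-2)·3 = 24 + 36 + 2 + 20 - 6 = 76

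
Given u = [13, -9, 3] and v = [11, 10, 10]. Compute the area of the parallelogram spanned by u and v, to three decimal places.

276.134

i: (-9)·10 - 3·10 = -90 - 30 = -120
j: 3·11 - 13·10 = 33 - 130 = -97
k: 13·10 - (-9)·11 = 130 - (-99) = 229
u × v = (-120, -97, 229)
|u × v| = √((-120)² + (-97)² + 229²) = √76250 ≈ 276.1340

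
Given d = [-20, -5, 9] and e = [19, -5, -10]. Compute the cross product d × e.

(95, -29, 195)

i: (-5)·(-10) - 9·(-5) = 50 - (-45) = 95
j: 9·19 - (-20)·(-10) = 171 - 200 = -29
k: (-20)·(-5) - (-5)·19 = 100 - (-95) = 195
d × e = (95, -29, 195)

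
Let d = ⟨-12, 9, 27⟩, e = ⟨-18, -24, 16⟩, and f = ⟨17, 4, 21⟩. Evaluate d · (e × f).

e × f:
i: (-24)·21 - 16·4 = -504 - 64 = -568
j: 16·17 - (-18)·21 = 272 - (-378) = 650
k: (-18)·4 - (-24)·17 = -72 - (-408) = 336
e × f = (-568, 650, 336)
d · (e × f) = (-12)·(-568) + 9·650 + 27·336 = 6816 + 5850 + 9072 = 21738

21738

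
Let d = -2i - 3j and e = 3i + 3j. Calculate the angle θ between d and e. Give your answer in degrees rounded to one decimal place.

d · e = (-2)·3 + (-3)·3 = -6 - 9 = -15
|d|² = 4 + 9 = 13,  |d| = √13 ≈ 3.605551
|e|² = 9 + 9 = 18,  |e| = √18 ≈ 4.242641
cos θ = -15 / (3.605551 · 4.242641) ≈ -0.98058
θ = arccos(-0.98058) ≈ 168.7°

168.7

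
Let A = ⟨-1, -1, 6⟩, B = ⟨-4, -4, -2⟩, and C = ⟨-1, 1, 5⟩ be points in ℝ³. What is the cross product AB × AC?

(19, -3, -6)

AB = (-3, -3, -8)
AC = (0, 2, -1)
i: (-3)·(-1) - (-8)·2 = 3 - (-16) = 19
j: (-8)·0 - (-3)·(-1) = 0 - 3 = -3
k: (-3)·2 - (-3)·0 = -6 - 0 = -6
AB × AC = (19, -3, -6)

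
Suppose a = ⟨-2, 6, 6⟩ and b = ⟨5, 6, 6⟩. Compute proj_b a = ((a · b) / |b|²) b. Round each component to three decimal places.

(3.196, 3.835, 3.835)

a · b = (-2)·5 + 6·6 + 6·6 = -10 + 36 + 36 = 62
|b|² = 25 + 36 + 36 = 97
proj_b a = (62/97) · (5, 6, 6) ≈ (3.196, 3.835, 3.835)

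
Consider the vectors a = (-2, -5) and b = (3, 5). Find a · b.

a · b = (-2)·3 + (-5)·5 = -6 - 25 = -31

-31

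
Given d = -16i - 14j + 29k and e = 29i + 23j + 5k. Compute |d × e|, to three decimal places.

1180.192

i: (-14)·5 - 29·23 = -70 - 667 = -737
j: 29·29 - (-16)·5 = 841 - (-80) = 921
k: (-16)·23 - (-14)·29 = -368 - (-406) = 38
d × e = (-737, 921, 38)
|d × e| = √((-737)² + 921² + 38²) = √1392854 ≈ 1180.1924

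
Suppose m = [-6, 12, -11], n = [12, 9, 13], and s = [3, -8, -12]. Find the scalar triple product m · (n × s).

3573

n × s:
i: 9·(-12) - 13·(-8) = -108 - (-104) = -4
j: 13·3 - 12·(-12) = 39 - (-144) = 183
k: 12·(-8) - 9·3 = -96 - 27 = -123
n × s = (-4, 183, -123)
m · (n × s) = (-6)·(-4) + 12·183 + (-11)·(-123) = 24 + 2196 + 1353 = 3573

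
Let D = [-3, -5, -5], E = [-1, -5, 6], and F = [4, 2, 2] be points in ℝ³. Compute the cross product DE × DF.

(-77, 63, 14)

DE = (2, 0, 11)
DF = (7, 7, 7)
i: 0·7 - 11·7 = 0 - 77 = -77
j: 11·7 - 2·7 = 77 - 14 = 63
k: 2·7 - 0·7 = 14 - 0 = 14
DE × DF = (-77, 63, 14)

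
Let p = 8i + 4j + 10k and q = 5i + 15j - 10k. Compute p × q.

(-190, 130, 100)

i: 4·(-10) - 10·15 = -40 - 150 = -190
j: 10·5 - 8·(-10) = 50 - (-80) = 130
k: 8·15 - 4·5 = 120 - 20 = 100
p × q = (-190, 130, 100)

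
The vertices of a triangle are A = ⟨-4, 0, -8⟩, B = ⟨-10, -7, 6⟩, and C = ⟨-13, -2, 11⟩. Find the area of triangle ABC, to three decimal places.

58.673

AB = (-6, -7, 14),  AC = (-9, -2, 19)
i: (-7)·19 - 14·(-2) = -133 - (-28) = -105
j: 14·(-9) - (-6)·19 = -126 - (-114) = -12
k: (-6)·(-2) - (-7)·(-9) = 12 - 63 = -51
AB × AC = (-105, -12, -51)
|AB × AC| = √13770 ≈ 117.3456
area = ½ · 117.3456 ≈ 58.673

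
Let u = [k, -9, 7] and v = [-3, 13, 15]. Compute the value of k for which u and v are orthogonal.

-4

u · v = k·(-3) + (-9)·13 + 7·15 = -12 - 3k
Set equal to 0: -3k = 12, so k = -4.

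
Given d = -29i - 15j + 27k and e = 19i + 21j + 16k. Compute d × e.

i: (-15)·16 - 27·21 = -240 - 567 = -807
j: 27·19 - (-29)·16 = 513 - (-464) = 977
k: (-29)·21 - (-15)·19 = -609 - (-285) = -324
d × e = (-807, 977, -324)

(-807, 977, -324)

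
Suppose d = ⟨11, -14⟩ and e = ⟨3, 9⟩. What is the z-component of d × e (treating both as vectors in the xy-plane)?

11·9 - (-14)·3 = 99 - (-42) = 141

141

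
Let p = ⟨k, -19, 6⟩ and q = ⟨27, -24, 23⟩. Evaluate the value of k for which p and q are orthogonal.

p · q = k·27 + (-19)·(-24) + 6·23 = 594 + 27k
Set equal to 0: 27k = -594, so k = -22.

-22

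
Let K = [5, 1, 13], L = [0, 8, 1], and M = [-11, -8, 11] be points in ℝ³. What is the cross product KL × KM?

(-122, 182, 157)

KL = (-5, 7, -12)
KM = (-16, -9, -2)
i: 7·(-2) - (-12)·(-9) = -14 - 108 = -122
j: (-12)·(-16) - (-5)·(-2) = 192 - 10 = 182
k: (-5)·(-9) - 7·(-16) = 45 - (-112) = 157
KL × KM = (-122, 182, 157)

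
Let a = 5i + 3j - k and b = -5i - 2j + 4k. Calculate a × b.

i: 3·4 - (-1)·(-2) = 12 - 2 = 10
j: (-1)·(-5) - 5·4 = 5 - 20 = -15
k: 5·(-2) - 3·(-5) = -10 - (-15) = 5
a × b = (10, -15, 5)

(10, -15, 5)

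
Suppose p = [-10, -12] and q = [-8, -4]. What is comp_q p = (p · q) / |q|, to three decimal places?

14.311

p · q = (-10)·(-8) + (-12)·(-4) = 80 + 48 = 128
|q| = √(64 + 16) = √80 ≈ 8.9443
comp_q p = 128 / √80 ≈ 14.311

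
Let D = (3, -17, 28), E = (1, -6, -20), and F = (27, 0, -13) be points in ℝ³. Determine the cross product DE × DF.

(365, -1234, -298)

DE = (-2, 11, -48)
DF = (24, 17, -41)
i: 11·(-41) - (-48)·17 = -451 - (-816) = 365
j: (-48)·24 - (-2)·(-41) = -1152 - 82 = -1234
k: (-2)·17 - 11·24 = -34 - 264 = -298
DE × DF = (365, -1234, -298)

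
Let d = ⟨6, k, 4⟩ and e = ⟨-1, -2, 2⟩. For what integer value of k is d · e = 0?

d · e = 6·(-1) + k·(-2) + 4·2 = 2 - 2k
Set equal to 0: -2k = -2, so k = 1.

1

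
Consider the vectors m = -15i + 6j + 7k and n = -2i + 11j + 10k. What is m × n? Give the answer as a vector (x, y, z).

(-17, 136, -153)

i: 6·10 - 7·11 = 60 - 77 = -17
j: 7·(-2) - (-15)·10 = -14 - (-150) = 136
k: (-15)·11 - 6·(-2) = -165 - (-12) = -153
m × n = (-17, 136, -153)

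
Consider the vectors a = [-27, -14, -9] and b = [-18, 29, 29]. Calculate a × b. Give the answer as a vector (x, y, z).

i: (-14)·29 - (-9)·29 = -406 - (-261) = -145
j: (-9)·(-18) - (-27)·29 = 162 - (-783) = 945
k: (-27)·29 - (-14)·(-18) = -783 - 252 = -1035
a × b = (-145, 945, -1035)

(-145, 945, -1035)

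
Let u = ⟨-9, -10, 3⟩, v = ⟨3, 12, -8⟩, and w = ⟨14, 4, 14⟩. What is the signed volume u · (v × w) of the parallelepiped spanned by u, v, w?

-728

v × w:
i: 12·14 - (-8)·4 = 168 - (-32) = 200
j: (-8)·14 - 3·14 = -112 - 42 = -154
k: 3·4 - 12·14 = 12 - 168 = -156
v × w = (200, -154, -156)
u · (v × w) = (-9)·200 + (-10)·(-154) + 3·(-156) = -1800 + 1540 - 468 = -728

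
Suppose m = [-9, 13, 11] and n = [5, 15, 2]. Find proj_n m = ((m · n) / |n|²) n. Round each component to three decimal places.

m · n = (-9)·5 + 13·15 + 11·2 = -45 + 195 + 22 = 172
|n|² = 25 + 225 + 4 = 254
proj_n m = (172/254) · (5, 15, 2) ≈ (3.386, 10.157, 1.354)

(3.386, 10.157, 1.354)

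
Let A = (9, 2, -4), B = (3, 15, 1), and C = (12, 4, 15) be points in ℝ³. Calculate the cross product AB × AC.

AB = (-6, 13, 5)
AC = (3, 2, 19)
i: 13·19 - 5·2 = 247 - 10 = 237
j: 5·3 - (-6)·19 = 15 - (-114) = 129
k: (-6)·2 - 13·3 = -12 - 39 = -51
AB × AC = (237, 129, -51)

(237, 129, -51)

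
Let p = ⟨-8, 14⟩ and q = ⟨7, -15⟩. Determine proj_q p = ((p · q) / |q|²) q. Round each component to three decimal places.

p · q = (-8)·7 + 14·(-15) = -56 - 210 = -266
|q|² = 49 + 225 = 274
proj_q p = (-266/274) · (7, -15) ≈ (-6.796, 14.562)

(-6.796, 14.562)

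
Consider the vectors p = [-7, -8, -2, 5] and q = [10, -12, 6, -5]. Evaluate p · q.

-11

p · q = (-7)·10 + (-8)·(-12) + (-2)·6 + 5·(-5) = -70 + 96 - 12 - 25 = -11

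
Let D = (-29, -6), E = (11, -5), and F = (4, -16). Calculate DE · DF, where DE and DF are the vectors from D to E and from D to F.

DE = E − D = (40, 1)
DF = F − D = (33, -10)
DE · DF = 40·33 + 1·(-10) = 1320 - 10 = 1310

1310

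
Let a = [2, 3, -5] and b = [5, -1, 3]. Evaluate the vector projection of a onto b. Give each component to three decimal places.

(-1.143, 0.229, -0.686)

a · b = 2·5 + 3·(-1) + (-5)·3 = 10 - 3 - 15 = -8
|b|² = 25 + 1 + 9 = 35
proj_b a = (-8/35) · (5, -1, 3) ≈ (-1.143, 0.229, -0.686)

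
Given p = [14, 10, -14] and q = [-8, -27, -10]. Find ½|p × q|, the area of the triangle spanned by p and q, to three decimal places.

308.542

i: 10·(-10) - (-14)·(-27) = -100 - 378 = -478
j: (-14)·(-8) - 14·(-10) = 112 - (-140) = 252
k: 14·(-27) - 10·(-8) = -378 - (-80) = -298
p × q = (-478, 252, -298)
|p × q| = √((-478)² + 252² + (-298)²) = √380792 ≈ 617.0835
area = ½ · 617.0835 ≈ 308.542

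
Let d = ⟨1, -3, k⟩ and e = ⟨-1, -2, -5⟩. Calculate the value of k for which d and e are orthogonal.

d · e = 1·(-1) + (-3)·(-2) + k·(-5) = 5 - 5k
Set equal to 0: -5k = -5, so k = 1.

1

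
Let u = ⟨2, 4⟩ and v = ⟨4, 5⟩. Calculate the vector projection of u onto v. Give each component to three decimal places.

u · v = 2·4 + 4·5 = 8 + 20 = 28
|v|² = 16 + 25 = 41
proj_v u = (28/41) · (4, 5) ≈ (2.732, 3.415)

(2.732, 3.415)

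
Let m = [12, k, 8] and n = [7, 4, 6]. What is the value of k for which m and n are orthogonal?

m · n = 12·7 + k·4 + 8·6 = 132 + 4k
Set equal to 0: 4k = -132, so k = -33.

-33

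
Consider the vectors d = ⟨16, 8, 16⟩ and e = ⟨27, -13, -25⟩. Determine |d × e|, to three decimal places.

933.844

i: 8·(-25) - 16·(-13) = -200 - (-208) = 8
j: 16·27 - 16·(-25) = 432 - (-400) = 832
k: 16·(-13) - 8·27 = -208 - 216 = -424
d × e = (8, 832, -424)
|d × e| = √(8² + 832² + (-424)²) = √872064 ≈ 933.8437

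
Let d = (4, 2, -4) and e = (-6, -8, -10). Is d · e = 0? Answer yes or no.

yes

d · e = 4·(-6) + 2·(-8) + (-4)·(-10) = -24 - 16 + 40 = 0
Zero, so the vectors are orthogonal.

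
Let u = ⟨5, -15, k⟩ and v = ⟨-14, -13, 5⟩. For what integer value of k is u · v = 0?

u · v = 5·(-14) + (-15)·(-13) + k·5 = 125 + 5k
Set equal to 0: 5k = -125, so k = -25.

-25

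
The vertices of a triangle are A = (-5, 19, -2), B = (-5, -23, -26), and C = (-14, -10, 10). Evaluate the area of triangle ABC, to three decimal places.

638.267

AB = (0, -42, -24),  AC = (-9, -29, 12)
i: (-42)·12 - (-24)·(-29) = -504 - 696 = -1200
j: (-24)·(-9) - 0·12 = 216 - 0 = 216
k: 0·(-29) - (-42)·(-9) = 0 - 378 = -378
AB × AC = (-1200, 216, -378)
|AB × AC| = √1629540 ≈ 1276.5344
area = ½ · 1276.5344 ≈ 638.267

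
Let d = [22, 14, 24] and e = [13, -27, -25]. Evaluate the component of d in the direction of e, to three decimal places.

-17.732

d · e = 22·13 + 14·(-27) + 24·(-25) = 286 - 378 - 600 = -692
|e| = √(169 + 729 + 625) = √1523 ≈ 39.0256
comp_e d = -692 / √1523 ≈ -17.732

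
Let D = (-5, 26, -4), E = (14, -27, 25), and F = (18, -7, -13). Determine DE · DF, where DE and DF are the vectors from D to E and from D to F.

1925

DE = E − D = (19, -53, 29)
DF = F − D = (23, -33, -9)
DE · DF = 19·23 + (-53)·(-33) + 29·(-9) = 437 + 1749 - 261 = 1925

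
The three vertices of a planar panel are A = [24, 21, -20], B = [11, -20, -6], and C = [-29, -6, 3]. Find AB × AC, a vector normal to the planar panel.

AB = (-13, -41, 14)
AC = (-53, -27, 23)
i: (-41)·23 - 14·(-27) = -943 - (-378) = -565
j: 14·(-53) - (-13)·23 = -742 - (-299) = -443
k: (-13)·(-27) - (-41)·(-53) = 351 - 2173 = -1822
AB × AC = (-565, -443, -1822)

(-565, -443, -1822)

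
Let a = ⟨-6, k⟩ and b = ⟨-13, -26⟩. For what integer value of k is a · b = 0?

3

a · b = (-6)·(-13) + k·(-26) = 78 - 26k
Set equal to 0: -26k = -78, so k = 3.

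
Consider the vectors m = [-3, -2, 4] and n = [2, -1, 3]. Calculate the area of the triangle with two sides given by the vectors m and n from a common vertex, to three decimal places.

i: (-2)·3 - 4·(-1) = -6 - (-4) = -2
j: 4·2 - (-3)·3 = 8 - (-9) = 17
k: (-3)·(-1) - (-2)·2 = 3 - (-4) = 7
m × n = (-2, 17, 7)
|m × n| = √((-2)² + 17² + 7²) = √342 ≈ 18.4932
area = ½ · 18.4932 ≈ 9.247

9.247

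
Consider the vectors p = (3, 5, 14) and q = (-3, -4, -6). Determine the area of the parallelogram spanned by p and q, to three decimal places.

35.511

i: 5·(-6) - 14·(-4) = -30 - (-56) = 26
j: 14·(-3) - 3·(-6) = -42 - (-18) = -24
k: 3·(-4) - 5·(-3) = -12 - (-15) = 3
p × q = (26, -24, 3)
|p × q| = √(26² + (-24)² + 3²) = √1261 ≈ 35.5106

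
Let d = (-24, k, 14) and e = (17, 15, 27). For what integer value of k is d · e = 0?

d · e = (-24)·17 + k·15 + 14·27 = -30 + 15k
Set equal to 0: 15k = 30, so k = 2.

2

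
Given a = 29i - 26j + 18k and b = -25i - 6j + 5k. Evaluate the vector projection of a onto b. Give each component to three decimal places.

a · b = 29·(-25) + (-26)·(-6) + 18·5 = -725 + 156 + 90 = -479
|b|² = 625 + 36 + 25 = 686
proj_b a = (-479/686) · (-25, -6, 5) ≈ (17.456, 4.190, -3.491)

(17.456, 4.190, -3.491)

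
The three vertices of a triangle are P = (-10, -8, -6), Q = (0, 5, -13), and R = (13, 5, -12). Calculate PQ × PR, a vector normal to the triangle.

PQ = (10, 13, -7)
PR = (23, 13, -6)
i: 13·(-6) - (-7)·13 = -78 - (-91) = 13
j: (-7)·23 - 10·(-6) = -161 - (-60) = -101
k: 10·13 - 13·23 = 130 - 299 = -169
PQ × PR = (13, -101, -169)

(13, -101, -169)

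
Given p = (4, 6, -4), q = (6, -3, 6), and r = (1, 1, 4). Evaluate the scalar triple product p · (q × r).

q × r:
i: (-3)·4 - 6·1 = -12 - 6 = -18
j: 6·1 - 6·4 = 6 - 24 = -18
k: 6·1 - (-3)·1 = 6 - (-3) = 9
q × r = (-18, -18, 9)
p · (q × r) = 4·(-18) + 6·(-18) + (-4)·9 = -72 - 108 - 36 = -216

-216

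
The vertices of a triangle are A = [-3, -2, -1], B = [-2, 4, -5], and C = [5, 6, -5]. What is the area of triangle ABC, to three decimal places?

AB = (1, 6, -4),  AC = (8, 8, -4)
i: 6·(-4) - (-4)·8 = -24 - (-32) = 8
j: (-4)·8 - 1·(-4) = -32 - (-4) = -28
k: 1·8 - 6·8 = 8 - 48 = -40
AB × AC = (8, -28, -40)
|AB × AC| = √2448 ≈ 49.4773
area = ½ · 49.4773 ≈ 24.739

24.739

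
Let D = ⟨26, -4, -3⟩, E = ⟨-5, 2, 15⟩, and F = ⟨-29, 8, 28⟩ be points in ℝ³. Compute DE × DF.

DE = (-31, 6, 18)
DF = (-55, 12, 31)
i: 6·31 - 18·12 = 186 - 216 = -30
j: 18·(-55) - (-31)·31 = -990 - (-961) = -29
k: (-31)·12 - 6·(-55) = -372 - (-330) = -42
DE × DF = (-30, -29, -42)

(-30, -29, -42)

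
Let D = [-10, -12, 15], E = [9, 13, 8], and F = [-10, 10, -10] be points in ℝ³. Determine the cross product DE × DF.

DE = (19, 25, -7)
DF = (0, 22, -25)
i: 25·(-25) - (-7)·22 = -625 - (-154) = -471
j: (-7)·0 - 19·(-25) = 0 - (-475) = 475
k: 19·22 - 25·0 = 418 - 0 = 418
DE × DF = (-471, 475, 418)

(-471, 475, 418)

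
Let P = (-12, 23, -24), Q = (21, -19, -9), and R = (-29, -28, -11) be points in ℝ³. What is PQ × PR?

(219, -684, -2397)

PQ = (33, -42, 15)
PR = (-17, -51, 13)
i: (-42)·13 - 15·(-51) = -546 - (-765) = 219
j: 15·(-17) - 33·13 = -255 - 429 = -684
k: 33·(-51) - (-42)·(-17) = -1683 - 714 = -2397
PQ × PR = (219, -684, -2397)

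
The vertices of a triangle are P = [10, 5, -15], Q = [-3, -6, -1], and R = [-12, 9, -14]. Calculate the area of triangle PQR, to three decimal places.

PQ = (-13, -11, 14),  PR = (-22, 4, 1)
i: (-11)·1 - 14·4 = -11 - 56 = -67
j: 14·(-22) - (-13)·1 = -308 - (-13) = -295
k: (-13)·4 - (-11)·(-22) = -52 - 242 = -294
PQ × PR = (-67, -295, -294)
|PQ × PR| = √177950 ≈ 421.8412
area = ½ · 421.8412 ≈ 210.921

210.921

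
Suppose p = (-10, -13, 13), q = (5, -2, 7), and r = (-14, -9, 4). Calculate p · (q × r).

35

q × r:
i: (-2)·4 - 7·(-9) = -8 - (-63) = 55
j: 7·(-14) - 5·4 = -98 - 20 = -118
k: 5·(-9) - (-2)·(-14) = -45 - 28 = -73
q × r = (55, -118, -73)
p · (q × r) = (-10)·55 + (-13)·(-118) + 13·(-73) = -550 + 1534 - 949 = 35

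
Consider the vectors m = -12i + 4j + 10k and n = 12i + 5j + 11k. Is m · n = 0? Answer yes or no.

m · n = (-12)·12 + 4·5 + 10·11 = -144 + 20 + 110 = -14
Nonzero, so the vectors are not orthogonal.

no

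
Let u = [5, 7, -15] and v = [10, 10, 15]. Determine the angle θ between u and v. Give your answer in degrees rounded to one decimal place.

u · v = 5·10 + 7·10 + (-15)·15 = 50 + 70 - 225 = -105
|u|² = 25 + 49 + 225 = 299,  |u| = √299 ≈ 17.291616
|v|² = 100 + 100 + 225 = 425,  |v| = √425 ≈ 20.615528
cos θ = -105 / (17.291616 · 20.615528) ≈ -0.29455
θ = arccos(-0.29455) ≈ 107.1°

107.1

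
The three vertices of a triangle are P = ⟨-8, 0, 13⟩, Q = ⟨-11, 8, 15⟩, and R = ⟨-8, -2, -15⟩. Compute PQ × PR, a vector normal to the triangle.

(-220, -84, 6)

PQ = (-3, 8, 2)
PR = (0, -2, -28)
i: 8·(-28) - 2·(-2) = -224 - (-4) = -220
j: 2·0 - (-3)·(-28) = 0 - 84 = -84
k: (-3)·(-2) - 8·0 = 6 - 0 = 6
PQ × PR = (-220, -84, 6)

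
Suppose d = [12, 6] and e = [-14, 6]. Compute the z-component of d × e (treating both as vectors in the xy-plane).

156

12·6 - 6·(-14) = 72 - (-84) = 156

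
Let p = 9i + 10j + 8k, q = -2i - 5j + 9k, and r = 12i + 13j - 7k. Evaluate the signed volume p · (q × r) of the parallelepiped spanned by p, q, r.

474

q × r:
i: (-5)·(-7) - 9·13 = 35 - 117 = -82
j: 9·12 - (-2)·(-7) = 108 - 14 = 94
k: (-2)·13 - (-5)·12 = -26 - (-60) = 34
q × r = (-82, 94, 34)
p · (q × r) = 9·(-82) + 10·94 + 8·34 = -738 + 940 + 272 = 474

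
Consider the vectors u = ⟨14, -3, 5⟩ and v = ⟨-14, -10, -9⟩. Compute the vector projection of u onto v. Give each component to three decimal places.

(7.836, 5.597, 5.037)

u · v = 14·(-14) + (-3)·(-10) + 5·(-9) = -196 + 30 - 45 = -211
|v|² = 196 + 100 + 81 = 377
proj_v u = (-211/377) · (-14, -10, -9) ≈ (7.836, 5.597, 5.037)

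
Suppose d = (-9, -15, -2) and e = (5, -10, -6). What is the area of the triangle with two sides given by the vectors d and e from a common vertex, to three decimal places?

i: (-15)·(-6) - (-2)·(-10) = 90 - 20 = 70
j: (-2)·5 - (-9)·(-6) = -10 - 54 = -64
k: (-9)·(-10) - (-15)·5 = 90 - (-75) = 165
d × e = (70, -64, 165)
|d × e| = √(70² + (-64)² + 165²) = √36221 ≈ 190.3182
area = ½ · 190.3182 ≈ 95.159

95.159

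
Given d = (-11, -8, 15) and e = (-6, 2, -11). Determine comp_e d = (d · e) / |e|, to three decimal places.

-9.063

d · e = (-11)·(-6) + (-8)·2 + 15·(-11) = 66 - 16 - 165 = -115
|e| = √(36 + 4 + 121) = √161 ≈ 12.6886
comp_e d = -115 / √161 ≈ -9.063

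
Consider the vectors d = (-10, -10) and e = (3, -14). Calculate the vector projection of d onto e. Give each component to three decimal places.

(1.610, -7.512)

d · e = (-10)·3 + (-10)·(-14) = -30 + 140 = 110
|e|² = 9 + 196 = 205
proj_e d = (110/205) · (3, -14) ≈ (1.610, -7.512)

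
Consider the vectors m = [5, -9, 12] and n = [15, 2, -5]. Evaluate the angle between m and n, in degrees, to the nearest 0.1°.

90.7

m · n = 5·15 + (-9)·2 + 12·(-5) = 75 - 18 - 60 = -3
|m|² = 25 + 81 + 144 = 250,  |m| = √250 ≈ 15.811388
|n|² = 225 + 4 + 25 = 254,  |n| = √254 ≈ 15.937377
cos θ = -3 / (15.811388 · 15.937377) ≈ -0.01191
θ = arccos(-0.01191) ≈ 90.7°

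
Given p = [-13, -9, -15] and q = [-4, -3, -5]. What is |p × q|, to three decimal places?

i: (-9)·(-5) - (-15)·(-3) = 45 - 45 = 0
j: (-15)·(-4) - (-13)·(-5) = 60 - 65 = -5
k: (-13)·(-3) - (-9)·(-4) = 39 - 36 = 3
p × q = (0, -5, 3)
|p × q| = √(0² + (-5)² + 3²) = √34 ≈ 5.8310

5.831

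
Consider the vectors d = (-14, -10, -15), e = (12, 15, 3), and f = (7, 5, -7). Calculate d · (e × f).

1305

e × f:
i: 15·(-7) - 3·5 = -105 - 15 = -120
j: 3·7 - 12·(-7) = 21 - (-84) = 105
k: 12·5 - 15·7 = 60 - 105 = -45
e × f = (-120, 105, -45)
d · (e × f) = (-14)·(-120) + (-10)·105 + (-15)·(-45) = 1680 - 1050 + 675 = 1305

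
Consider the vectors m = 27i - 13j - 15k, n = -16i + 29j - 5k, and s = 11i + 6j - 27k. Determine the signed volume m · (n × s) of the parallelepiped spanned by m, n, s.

n × s:
i: 29·(-27) - (-5)·6 = -783 - (-30) = -753
j: (-5)·11 - (-16)·(-27) = -55 - 432 = -487
k: (-16)·6 - 29·11 = -96 - 319 = -415
n × s = (-753, -487, -415)
m · (n × s) = 27·(-753) + (-13)·(-487) + (-15)·(-415) = -20331 + 6331 + 6225 = -7775

-7775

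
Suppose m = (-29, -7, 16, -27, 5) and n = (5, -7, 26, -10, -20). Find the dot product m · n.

m · n = (-29)·5 + (-7)·(-7) + 16·26 + (-27)·(-10) + 5·(-20) = -145 + 49 + 416 + 270 - 100 = 490

490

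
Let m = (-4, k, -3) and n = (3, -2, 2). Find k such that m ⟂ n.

-9

m · n = (-4)·3 + k·(-2) + (-3)·2 = -18 - 2k
Set equal to 0: -2k = 18, so k = -9.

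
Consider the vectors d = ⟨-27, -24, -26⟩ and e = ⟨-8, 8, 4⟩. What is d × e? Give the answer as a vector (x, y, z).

(112, 316, -408)

i: (-24)·4 - (-26)·8 = -96 - (-208) = 112
j: (-26)·(-8) - (-27)·4 = 208 - (-108) = 316
k: (-27)·8 - (-24)·(-8) = -216 - 192 = -408
d × e = (112, 316, -408)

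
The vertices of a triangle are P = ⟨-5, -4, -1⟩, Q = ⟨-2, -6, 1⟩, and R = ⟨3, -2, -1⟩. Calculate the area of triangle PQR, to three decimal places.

13.748

PQ = (3, -2, 2),  PR = (8, 2, 0)
i: (-2)·0 - 2·2 = 0 - 4 = -4
j: 2·8 - 3·0 = 16 - 0 = 16
k: 3·2 - (-2)·8 = 6 - (-16) = 22
PQ × PR = (-4, 16, 22)
|PQ × PR| = √756 ≈ 27.4955
area = ½ · 27.4955 ≈ 13.748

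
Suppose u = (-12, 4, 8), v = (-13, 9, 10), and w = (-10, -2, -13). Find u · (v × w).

1016

v × w:
i: 9·(-13) - 10·(-2) = -117 - (-20) = -97
j: 10·(-10) - (-13)·(-13) = -100 - 169 = -269
k: (-13)·(-2) - 9·(-10) = 26 - (-90) = 116
v × w = (-97, -269, 116)
u · (v × w) = (-12)·(-97) + 4·(-269) + 8·116 = 1164 - 1076 + 928 = 1016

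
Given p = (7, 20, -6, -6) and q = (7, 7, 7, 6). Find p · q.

p · q = 7·7 + 20·7 + (-6)·7 + (-6)·6 = 49 + 140 - 42 - 36 = 111

111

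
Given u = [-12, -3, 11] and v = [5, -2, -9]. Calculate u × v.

i: (-3)·(-9) - 11·(-2) = 27 - (-22) = 49
j: 11·5 - (-12)·(-9) = 55 - 108 = -53
k: (-12)·(-2) - (-3)·5 = 24 - (-15) = 39
u × v = (49, -53, 39)

(49, -53, 39)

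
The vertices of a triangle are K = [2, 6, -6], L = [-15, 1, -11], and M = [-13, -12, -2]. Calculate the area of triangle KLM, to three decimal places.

146.552

KL = (-17, -5, -5),  KM = (-15, -18, 4)
i: (-5)·4 - (-5)·(-18) = -20 - 90 = -110
j: (-5)·(-15) - (-17)·4 = 75 - (-68) = 143
k: (-17)·(-18) - (-5)·(-15) = 306 - 75 = 231
KL × KM = (-110, 143, 231)
|KL × KM| = √85910 ≈ 293.1041
area = ½ · 293.1041 ≈ 146.552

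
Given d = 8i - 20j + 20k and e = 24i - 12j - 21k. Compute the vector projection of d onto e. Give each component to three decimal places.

d · e = 8·24 + (-20)·(-12) + 20·(-21) = 192 + 240 - 420 = 12
|e|² = 576 + 144 + 441 = 1161
proj_e d = (12/1161) · (24, -12, -21) ≈ (0.248, -0.124, -0.217)

(0.248, -0.124, -0.217)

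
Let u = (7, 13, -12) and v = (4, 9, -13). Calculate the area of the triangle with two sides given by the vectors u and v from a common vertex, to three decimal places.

37.719

i: 13·(-13) - (-12)·9 = -169 - (-108) = -61
j: (-12)·4 - 7·(-13) = -48 - (-91) = 43
k: 7·9 - 13·4 = 63 - 52 = 11
u × v = (-61, 43, 11)
|u × v| = √((-61)² + 43² + 11²) = √5691 ≈ 75.4387
area = ½ · 75.4387 ≈ 37.719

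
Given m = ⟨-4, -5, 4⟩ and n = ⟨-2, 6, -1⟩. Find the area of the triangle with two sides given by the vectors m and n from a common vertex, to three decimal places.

i: (-5)·(-1) - 4·6 = 5 - 24 = -19
j: 4·(-2) - (-4)·(-1) = -8 - 4 = -12
k: (-4)·6 - (-5)·(-2) = -24 - 10 = -34
m × n = (-19, -12, -34)
|m × n| = √((-19)² + (-12)² + (-34)²) = √1661 ≈ 40.7554
area = ½ · 40.7554 ≈ 20.378

20.378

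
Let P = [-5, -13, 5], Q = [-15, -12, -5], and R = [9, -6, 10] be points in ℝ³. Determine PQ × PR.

(75, -90, -84)

PQ = (-10, 1, -10)
PR = (14, 7, 5)
i: 1·5 - (-10)·7 = 5 - (-70) = 75
j: (-10)·14 - (-10)·5 = -140 - (-50) = -90
k: (-10)·7 - 1·14 = -70 - 14 = -84
PQ × PR = (75, -90, -84)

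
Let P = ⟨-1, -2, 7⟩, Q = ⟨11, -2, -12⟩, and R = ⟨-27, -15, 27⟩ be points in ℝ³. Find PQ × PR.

(-247, 254, -156)

PQ = (12, 0, -19)
PR = (-26, -13, 20)
i: 0·20 - (-19)·(-13) = 0 - 247 = -247
j: (-19)·(-26) - 12·20 = 494 - 240 = 254
k: 12·(-13) - 0·(-26) = -156 - 0 = -156
PQ × PR = (-247, 254, -156)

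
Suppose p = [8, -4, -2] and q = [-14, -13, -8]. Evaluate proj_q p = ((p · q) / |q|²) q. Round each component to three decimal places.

(1.436, 1.333, 0.821)

p · q = 8·(-14) + (-4)·(-13) + (-2)·(-8) = -112 + 52 + 16 = -44
|q|² = 196 + 169 + 64 = 429
proj_q p = (-44/429) · (-14, -13, -8) ≈ (1.436, 1.333, 0.821)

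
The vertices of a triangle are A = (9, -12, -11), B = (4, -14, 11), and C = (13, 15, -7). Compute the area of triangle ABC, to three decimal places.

312.329

AB = (-5, -2, 22),  AC = (4, 27, 4)
i: (-2)·4 - 22·27 = -8 - 594 = -602
j: 22·4 - (-5)·4 = 88 - (-20) = 108
k: (-5)·27 - (-2)·4 = -135 - (-8) = -127
AB × AC = (-602, 108, -127)
|AB × AC| = √390197 ≈ 624.6575
area = ½ · 624.6575 ≈ 312.329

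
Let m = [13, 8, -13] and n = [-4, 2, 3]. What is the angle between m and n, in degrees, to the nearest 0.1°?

134.0

m · n = 13·(-4) + 8·2 + (-13)·3 = -52 + 16 - 39 = -75
|m|² = 169 + 64 + 169 = 402,  |m| = √402 ≈ 20.049938
|n|² = 16 + 4 + 9 = 29,  |n| = √29 ≈ 5.385165
cos θ = -75 / (20.049938 · 5.385165) ≈ -0.69462
θ = arccos(-0.69462) ≈ 134.0°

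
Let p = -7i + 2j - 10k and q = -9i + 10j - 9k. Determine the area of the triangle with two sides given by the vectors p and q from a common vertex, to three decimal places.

i: 2·(-9) - (-10)·10 = -18 - (-100) = 82
j: (-10)·(-9) - (-7)·(-9) = 90 - 63 = 27
k: (-7)·10 - 2·(-9) = -70 - (-18) = -52
p × q = (82, 27, -52)
|p × q| = √(82² + 27² + (-52)²) = √10157 ≈ 100.7819
area = ½ · 100.7819 ≈ 50.391

50.391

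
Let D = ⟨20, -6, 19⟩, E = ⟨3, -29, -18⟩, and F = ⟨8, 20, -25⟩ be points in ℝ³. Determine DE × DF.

(1974, -304, -718)

DE = (-17, -23, -37)
DF = (-12, 26, -44)
i: (-23)·(-44) - (-37)·26 = 1012 - (-962) = 1974
j: (-37)·(-12) - (-17)·(-44) = 444 - 748 = -304
k: (-17)·26 - (-23)·(-12) = -442 - 276 = -718
DE × DF = (1974, -304, -718)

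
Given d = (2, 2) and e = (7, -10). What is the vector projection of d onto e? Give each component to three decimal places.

d · e = 2·7 + 2·(-10) = 14 - 20 = -6
|e|² = 49 + 100 = 149
proj_e d = (-6/149) · (7, -10) ≈ (-0.282, 0.403)

(-0.282, 0.403)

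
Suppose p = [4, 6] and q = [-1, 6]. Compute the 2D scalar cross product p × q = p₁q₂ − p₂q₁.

4·6 - 6·(-1) = 24 - (-6) = 30

30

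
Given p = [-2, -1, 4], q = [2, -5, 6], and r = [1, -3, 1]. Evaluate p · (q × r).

-34

q × r:
i: (-5)·1 - 6·(-3) = -5 - (-18) = 13
j: 6·1 - 2·1 = 6 - 2 = 4
k: 2·(-3) - (-5)·1 = -6 - (-5) = -1
q × r = (13, 4, -1)
p · (q × r) = (-2)·13 + (-1)·4 + 4·(-1) = -26 - 4 - 4 = -34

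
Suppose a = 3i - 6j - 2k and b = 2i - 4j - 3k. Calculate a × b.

(10, 5, 0)

i: (-6)·(-3) - (-2)·(-4) = 18 - 8 = 10
j: (-2)·2 - 3·(-3) = -4 - (-9) = 5
k: 3·(-4) - (-6)·2 = -12 - (-12) = 0
a × b = (10, 5, 0)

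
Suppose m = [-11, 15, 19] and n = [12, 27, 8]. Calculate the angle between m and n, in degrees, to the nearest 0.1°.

m · n = (-11)·12 + 15·27 + 19·8 = -132 + 405 + 152 = 425
|m|² = 121 + 225 + 361 = 707,  |m| = √707 ≈ 26.589472
|n|² = 144 + 729 + 64 = 937,  |n| = √937 ≈ 30.610456
cos θ = 425 / (26.589472 · 30.610456) ≈ 0.52217
θ = arccos(0.52217) ≈ 58.5°

58.5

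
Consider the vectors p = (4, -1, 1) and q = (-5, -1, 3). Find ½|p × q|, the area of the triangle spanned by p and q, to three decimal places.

9.670

i: (-1)·3 - 1·(-1) = -3 - (-1) = -2
j: 1·(-5) - 4·3 = -5 - 12 = -17
k: 4·(-1) - (-1)·(-5) = -4 - 5 = -9
p × q = (-2, -17, -9)
|p × q| = √((-2)² + (-17)² + (-9)²) = √374 ≈ 19.3391
area = ½ · 19.3391 ≈ 9.670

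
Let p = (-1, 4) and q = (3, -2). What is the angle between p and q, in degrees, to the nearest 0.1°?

p · q = (-1)·3 + 4·(-2) = -3 - 8 = -11
|p|² = 1 + 16 = 17,  |p| = √17 ≈ 4.123106
|q|² = 9 + 4 = 13,  |q| = √13 ≈ 3.605551
cos θ = -11 / (4.123106 · 3.605551) ≈ -0.73994
θ = arccos(-0.73994) ≈ 137.7°

137.7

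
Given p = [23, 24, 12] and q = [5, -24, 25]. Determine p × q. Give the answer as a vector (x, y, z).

(888, -515, -672)

i: 24·25 - 12·(-24) = 600 - (-288) = 888
j: 12·5 - 23·25 = 60 - 575 = -515
k: 23·(-24) - 24·5 = -552 - 120 = -672
p × q = (888, -515, -672)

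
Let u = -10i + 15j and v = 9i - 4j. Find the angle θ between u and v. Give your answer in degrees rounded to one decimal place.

u · v = (-10)·9 + 15·(-4) = -90 - 60 = -150
|u|² = 100 + 225 = 325,  |u| = √325 ≈ 18.027756
|v|² = 81 + 16 = 97,  |v| = √97 ≈ 9.848858
cos θ = -150 / (18.027756 · 9.848858) ≈ -0.84482
θ = arccos(-0.84482) ≈ 147.7°

147.7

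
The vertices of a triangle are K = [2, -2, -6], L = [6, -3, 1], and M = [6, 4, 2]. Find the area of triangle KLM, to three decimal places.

28.723

KL = (4, -1, 7),  KM = (4, 6, 8)
i: (-1)·8 - 7·6 = -8 - 42 = -50
j: 7·4 - 4·8 = 28 - 32 = -4
k: 4·6 - (-1)·4 = 24 - (-4) = 28
KL × KM = (-50, -4, 28)
|KL × KM| = √3300 ≈ 57.4456
area = ½ · 57.4456 ≈ 28.723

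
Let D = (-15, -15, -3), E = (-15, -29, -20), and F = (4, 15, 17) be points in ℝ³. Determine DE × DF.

(230, -323, 266)

DE = (0, -14, -17)
DF = (19, 30, 20)
i: (-14)·20 - (-17)·30 = -280 - (-510) = 230
j: (-17)·19 - 0·20 = -323 - 0 = -323
k: 0·30 - (-14)·19 = 0 - (-266) = 266
DE × DF = (230, -323, 266)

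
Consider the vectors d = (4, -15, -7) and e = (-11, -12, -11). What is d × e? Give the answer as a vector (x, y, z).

(81, 121, -213)

i: (-15)·(-11) - (-7)·(-12) = 165 - 84 = 81
j: (-7)·(-11) - 4·(-11) = 77 - (-44) = 121
k: 4·(-12) - (-15)·(-11) = -48 - 165 = -213
d × e = (81, 121, -213)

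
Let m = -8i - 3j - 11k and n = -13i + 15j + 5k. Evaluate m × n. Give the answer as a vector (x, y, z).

(150, 183, -159)

i: (-3)·5 - (-11)·15 = -15 - (-165) = 150
j: (-11)·(-13) - (-8)·5 = 143 - (-40) = 183
k: (-8)·15 - (-3)·(-13) = -120 - 39 = -159
m × n = (150, 183, -159)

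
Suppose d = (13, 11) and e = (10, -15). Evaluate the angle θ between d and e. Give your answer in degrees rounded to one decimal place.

96.5

d · e = 13·10 + 11·(-15) = 130 - 165 = -35
|d|² = 169 + 121 = 290,  |d| = √290 ≈ 17.029386
|e|² = 100 + 225 = 325,  |e| = √325 ≈ 18.027756
cos θ = -35 / (17.029386 · 18.027756) ≈ -0.11401
θ = arccos(-0.11401) ≈ 96.5°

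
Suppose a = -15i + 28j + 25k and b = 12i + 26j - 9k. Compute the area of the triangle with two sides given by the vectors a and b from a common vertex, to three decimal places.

i: 28·(-9) - 25·26 = -252 - 650 = -902
j: 25·12 - (-15)·(-9) = 300 - 135 = 165
k: (-15)·26 - 28·12 = -390 - 336 = -726
a × b = (-902, 165, -726)
|a × b| = √((-902)² + 165² + (-726)²) = √1367905 ≈ 1169.5747
area = ½ · 1169.5747 ≈ 584.787

584.787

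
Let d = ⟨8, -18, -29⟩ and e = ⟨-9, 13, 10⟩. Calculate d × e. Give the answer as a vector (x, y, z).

(197, 181, -58)

i: (-18)·10 - (-29)·13 = -180 - (-377) = 197
j: (-29)·(-9) - 8·10 = 261 - 80 = 181
k: 8·13 - (-18)·(-9) = 104 - 162 = -58
d × e = (197, 181, -58)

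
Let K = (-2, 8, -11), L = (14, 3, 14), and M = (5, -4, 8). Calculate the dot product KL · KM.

KL = L − K = (16, -5, 25)
KM = M − K = (7, -12, 19)
KL · KM = 16·7 + (-5)·(-12) + 25·19 = 112 + 60 + 475 = 647

647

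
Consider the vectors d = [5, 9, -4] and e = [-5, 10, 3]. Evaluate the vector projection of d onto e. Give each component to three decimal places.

d · e = 5·(-5) + 9·10 + (-4)·3 = -25 + 90 - 12 = 53
|e|² = 25 + 100 + 9 = 134
proj_e d = (53/134) · (-5, 10, 3) ≈ (-1.978, 3.955, 1.187)

(-1.978, 3.955, 1.187)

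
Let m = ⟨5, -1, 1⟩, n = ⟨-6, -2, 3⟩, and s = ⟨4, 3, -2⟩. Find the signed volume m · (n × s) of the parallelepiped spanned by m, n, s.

-35

n × s:
i: (-2)·(-2) - 3·3 = 4 - 9 = -5
j: 3·4 - (-6)·(-2) = 12 - 12 = 0
k: (-6)·3 - (-2)·4 = -18 - (-8) = -10
n × s = (-5, 0, -10)
m · (n × s) = 5·(-5) + (-1)·0 + 1·(-10) = -25 + 0 - 10 = -35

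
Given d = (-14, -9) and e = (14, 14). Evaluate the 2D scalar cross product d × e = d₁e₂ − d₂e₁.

-70

(-14)·14 - (-9)·14 = -196 - (-126) = -70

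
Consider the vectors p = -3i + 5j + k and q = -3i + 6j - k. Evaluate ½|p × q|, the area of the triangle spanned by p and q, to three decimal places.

i: 5·(-1) - 1·6 = -5 - 6 = -11
j: 1·(-3) - (-3)·(-1) = -3 - 3 = -6
k: (-3)·6 - 5·(-3) = -18 - (-15) = -3
p × q = (-11, -6, -3)
|p × q| = √((-11)² + (-6)² + (-3)²) = √166 ≈ 12.8841
area = ½ · 12.8841 ≈ 6.442

6.442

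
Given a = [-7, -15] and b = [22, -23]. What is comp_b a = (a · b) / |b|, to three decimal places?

a · b = (-7)·22 + (-15)·(-23) = -154 + 345 = 191
|b| = √(484 + 529) = √1013 ≈ 31.8277
comp_b a = 191 / √1013 ≈ 6.001

6.001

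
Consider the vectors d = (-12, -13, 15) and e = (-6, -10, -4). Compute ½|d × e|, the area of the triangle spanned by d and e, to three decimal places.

124.109

i: (-13)·(-4) - 15·(-10) = 52 - (-150) = 202
j: 15·(-6) - (-12)·(-4) = -90 - 48 = -138
k: (-12)·(-10) - (-13)·(-6) = 120 - 78 = 42
d × e = (202, -138, 42)
|d × e| = √(202² + (-138)² + 42²) = √61612 ≈ 248.2176
area = ½ · 248.2176 ≈ 124.109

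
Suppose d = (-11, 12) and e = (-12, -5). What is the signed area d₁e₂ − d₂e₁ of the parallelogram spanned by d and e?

(-11)·(-5) - 12·(-12) = 55 - (-144) = 199

199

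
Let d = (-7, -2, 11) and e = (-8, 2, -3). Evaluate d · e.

d · e = (-7)·(-8) + (-2)·2 + 11·(-3) = 56 - 4 - 33 = 19

19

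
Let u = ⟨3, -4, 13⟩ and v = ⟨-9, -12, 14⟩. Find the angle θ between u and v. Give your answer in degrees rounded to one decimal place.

44.7

u · v = 3·(-9) + (-4)·(-12) + 13·14 = -27 + 48 + 182 = 203
|u|² = 9 + 16 + 169 = 194,  |u| = √194 ≈ 13.928388
|v|² = 81 + 144 + 196 = 421,  |v| = √421 ≈ 20.518285
cos θ = 203 / (13.928388 · 20.518285) ≈ 0.71032
θ = arccos(0.71032) ≈ 44.7°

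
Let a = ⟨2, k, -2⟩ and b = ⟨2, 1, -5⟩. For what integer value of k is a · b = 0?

a · b = 2·2 + k·1 + (-2)·(-5) = 14 + 1k
Set equal to 0: 1k = -14, so k = -14.

-14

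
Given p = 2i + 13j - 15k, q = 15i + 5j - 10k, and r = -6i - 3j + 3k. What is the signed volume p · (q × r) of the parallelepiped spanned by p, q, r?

390

q × r:
i: 5·3 - (-10)·(-3) = 15 - 30 = -15
j: (-10)·(-6) - 15·3 = 60 - 45 = 15
k: 15·(-3) - 5·(-6) = -45 - (-30) = -15
q × r = (-15, 15, -15)
p · (q × r) = 2·(-15) + 13·15 + (-15)·(-15) = -30 + 195 + 225 = 390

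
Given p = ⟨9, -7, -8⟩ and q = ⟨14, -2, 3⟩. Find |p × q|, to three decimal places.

164.590

i: (-7)·3 - (-8)·(-2) = -21 - 16 = -37
j: (-8)·14 - 9·3 = -112 - 27 = -139
k: 9·(-2) - (-7)·14 = -18 - (-98) = 80
p × q = (-37, -139, 80)
|p × q| = √((-37)² + (-139)² + 80²) = √27090 ≈ 164.5904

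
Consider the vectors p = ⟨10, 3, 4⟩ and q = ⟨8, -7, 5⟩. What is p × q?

i: 3·5 - 4·(-7) = 15 - (-28) = 43
j: 4·8 - 10·5 = 32 - 50 = -18
k: 10·(-7) - 3·8 = -70 - 24 = -94
p × q = (43, -18, -94)

(43, -18, -94)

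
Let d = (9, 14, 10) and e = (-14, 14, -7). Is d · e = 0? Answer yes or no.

yes

d · e = 9·(-14) + 14·14 + 10·(-7) = -126 + 196 - 70 = 0
Zero, so the vectors are orthogonal.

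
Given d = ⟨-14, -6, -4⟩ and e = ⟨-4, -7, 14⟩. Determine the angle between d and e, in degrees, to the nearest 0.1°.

80.5

d · e = (-14)·(-4) + (-6)·(-7) + (-4)·14 = 56 + 42 - 56 = 42
|d|² = 196 + 36 + 16 = 248,  |d| = √248 ≈ 15.748016
|e|² = 16 + 49 + 196 = 261,  |e| = √261 ≈ 16.155494
cos θ = 42 / (15.748016 · 16.155494) ≈ 0.16508
θ = arccos(0.16508) ≈ 80.5°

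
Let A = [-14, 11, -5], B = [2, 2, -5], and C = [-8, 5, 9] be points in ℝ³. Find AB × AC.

(-126, -224, -42)

AB = (16, -9, 0)
AC = (6, -6, 14)
i: (-9)·14 - 0·(-6) = -126 - 0 = -126
j: 0·6 - 16·14 = 0 - 224 = -224
k: 16·(-6) - (-9)·6 = -96 - (-54) = -42
AB × AC = (-126, -224, -42)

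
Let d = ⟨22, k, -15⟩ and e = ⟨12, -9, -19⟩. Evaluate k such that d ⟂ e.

d · e = 22·12 + k·(-9) + (-15)·(-19) = 549 - 9k
Set equal to 0: -9k = -549, so k = 61.

61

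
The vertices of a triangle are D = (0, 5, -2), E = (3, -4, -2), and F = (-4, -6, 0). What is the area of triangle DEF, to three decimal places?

DE = (3, -9, 0),  DF = (-4, -11, 2)
i: (-9)·2 - 0·(-11) = -18 - 0 = -18
j: 0·(-4) - 3·2 = 0 - 6 = -6
k: 3·(-11) - (-9)·(-4) = -33 - 36 = -69
DE × DF = (-18, -6, -69)
|DE × DF| = √5121 ≈ 71.5612
area = ½ · 71.5612 ≈ 35.781

35.781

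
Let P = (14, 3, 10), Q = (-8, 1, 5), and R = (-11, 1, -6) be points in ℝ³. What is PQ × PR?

PQ = (-22, -2, -5)
PR = (-25, -2, -16)
i: (-2)·(-16) - (-5)·(-2) = 32 - 10 = 22
j: (-5)·(-25) - (-22)·(-16) = 125 - 352 = -227
k: (-22)·(-2) - (-2)·(-25) = 44 - 50 = -6
PQ × PR = (22, -227, -6)

(22, -227, -6)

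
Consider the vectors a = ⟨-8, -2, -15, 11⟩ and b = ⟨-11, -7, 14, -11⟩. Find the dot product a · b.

-229

a · b = (-8)·(-11) + (-2)·(-7) + (-15)·14 + 11·(-11) = 88 + 14 - 210 - 121 = -229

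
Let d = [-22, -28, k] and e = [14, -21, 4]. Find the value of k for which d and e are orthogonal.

d · e = (-22)·14 + (-28)·(-21) + k·4 = 280 + 4k
Set equal to 0: 4k = -280, so k = -70.

-70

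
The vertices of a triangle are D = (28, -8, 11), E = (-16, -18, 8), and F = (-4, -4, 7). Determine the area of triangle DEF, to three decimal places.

252.547

DE = (-44, -10, -3),  DF = (-32, 4, -4)
i: (-10)·(-4) - (-3)·4 = 40 - (-12) = 52
j: (-3)·(-32) - (-44)·(-4) = 96 - 176 = -80
k: (-44)·4 - (-10)·(-32) = -176 - 320 = -496
DE × DF = (52, -80, -496)
|DE × DF| = √255120 ≈ 505.0941
area = ½ · 505.0941 ≈ 252.547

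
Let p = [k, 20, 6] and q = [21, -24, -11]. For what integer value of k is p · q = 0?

p · q = k·21 + 20·(-24) + 6·(-11) = -546 + 21k
Set equal to 0: 21k = 546, so k = 26.

26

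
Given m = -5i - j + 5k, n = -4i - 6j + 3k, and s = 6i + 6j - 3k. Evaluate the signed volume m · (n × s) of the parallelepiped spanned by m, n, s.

54

n × s:
i: (-6)·(-3) - 3·6 = 18 - 18 = 0
j: 3·6 - (-4)·(-3) = 18 - 12 = 6
k: (-4)·6 - (-6)·6 = -24 - (-36) = 12
n × s = (0, 6, 12)
m · (n × s) = (-5)·0 + (-1)·6 + 5·12 = 0 - 6 + 60 = 54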